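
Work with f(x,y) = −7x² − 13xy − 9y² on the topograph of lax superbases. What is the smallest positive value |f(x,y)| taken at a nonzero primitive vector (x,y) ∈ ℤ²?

translate: b→-1 (≡13 mod 14), so (7,13,9)→(7,-1,3)
flip: (7,-1,3)→(3,1,7)
reduced (well bottom): (3,1,7) with a≤c, −a<b≤a
well minimum |f| = |-3| = 3 (negative-definite)

3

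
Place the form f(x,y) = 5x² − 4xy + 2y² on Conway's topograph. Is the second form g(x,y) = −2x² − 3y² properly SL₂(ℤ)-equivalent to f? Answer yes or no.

D₁ = -24, D₂ = -24
f: flip: (5,-4,2)→(2,4,5)
f: translate: b→0 (≡4 mod 4), so (2,4,5)→(2,0,3)
f: reduced (well bottom): (2,0,3) with a≤c, −a<b≤a
g is negative-definite; reduce −g:
−g: reduced (well bottom): (2,0,3) with a≤c, −a<b≤a
flip sign back: reduced form of g is (-2,0,-3)
reduced forms (2, 0, 3) vs (-2, 0, -3) ⇒ inequivalent

no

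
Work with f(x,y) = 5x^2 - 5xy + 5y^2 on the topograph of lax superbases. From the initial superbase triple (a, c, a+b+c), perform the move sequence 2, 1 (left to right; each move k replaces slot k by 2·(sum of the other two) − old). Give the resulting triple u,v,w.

start (5,5,5) = (f(1,0),f(0,1),f(1,1))
replace slot 2: 2·(5+5) − 5 = 15 → (5,15,5)
replace slot 1: 2·(15+5) − 5 = 35 → (35,15,5)

35,15,5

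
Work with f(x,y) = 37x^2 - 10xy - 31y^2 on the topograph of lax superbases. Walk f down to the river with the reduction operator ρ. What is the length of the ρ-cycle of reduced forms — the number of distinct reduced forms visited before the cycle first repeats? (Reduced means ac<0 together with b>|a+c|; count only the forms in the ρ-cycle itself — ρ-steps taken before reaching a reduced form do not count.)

D = 4688, ⌊√D⌋ = 68
descent: ρ → (-31,10,37)  [lands on river]
river: ρ → (37,64,-4)
river: ρ → (-4,64,37)
river: ρ → (37,10,-31)
river: ρ → (-31,52,16)
river: ρ → (16,44,-43)
river: ρ → (-43,42,17)
river: ρ → (17,60,-16)
river: ρ → (-16,68,1)
river: ρ → (1,68,-16)
river: ρ → (-16,60,17)
river: ρ → (17,42,-43)
river: ρ → (-43,44,16)
river: ρ → (16,52,-31)
ρ-cycle length = 14 (tail of 1 descent step not counted)

14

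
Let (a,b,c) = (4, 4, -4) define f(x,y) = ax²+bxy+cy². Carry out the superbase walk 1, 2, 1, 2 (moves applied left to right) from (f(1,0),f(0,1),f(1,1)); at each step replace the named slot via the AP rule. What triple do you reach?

start (4,-4,4) = (f(1,0),f(0,1),f(1,1))
replace slot 1: 2·((-4)+4) − 4 = -4 → (-4,-4,4)
replace slot 2: 2·((-4)+4) − (-4) = 4 → (-4,4,4)
replace slot 1: 2·(4+4) − (-4) = 20 → (20,4,4)
replace slot 2: 2·(20+4) − 4 = 44 → (20,44,4)

20,44,4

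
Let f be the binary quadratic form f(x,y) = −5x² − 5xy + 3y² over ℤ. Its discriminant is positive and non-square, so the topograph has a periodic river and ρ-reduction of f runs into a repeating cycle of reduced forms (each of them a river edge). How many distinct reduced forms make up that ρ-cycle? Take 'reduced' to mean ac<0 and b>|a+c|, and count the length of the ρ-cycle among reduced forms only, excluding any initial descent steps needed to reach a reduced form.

D = 85, ⌊√D⌋ = 9
descent: ρ → (3,5,-5)  [lands on river]
river: ρ → (-5,5,3)
river: ρ → (3,7,-3)
river: ρ → (-3,5,5)
river: ρ → (5,5,-3)
river: ρ → (-3,7,3)
ρ-cycle length = 6 (tail of 1 descent step not counted)

6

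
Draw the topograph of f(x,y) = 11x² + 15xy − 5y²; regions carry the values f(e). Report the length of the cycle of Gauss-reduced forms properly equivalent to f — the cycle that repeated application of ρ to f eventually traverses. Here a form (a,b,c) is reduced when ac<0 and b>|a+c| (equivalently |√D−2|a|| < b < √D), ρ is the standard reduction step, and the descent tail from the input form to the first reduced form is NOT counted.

D = 445, ⌊√D⌋ = 21
river: ρ → (-5,15,11)
river: ρ → (11,7,-9)
river: ρ → (-9,11,9)
river: ρ → (9,7,-11)
river: ρ → (-11,15,5)
river: ρ → (5,15,-11)
river: ρ → (-11,7,9)
river: ρ → (9,11,-9)
river: ρ → (-9,7,11)
river: ρ → (11,15,-5)
ρ-cycle length = 10 (tail of 0 descent steps not counted)

10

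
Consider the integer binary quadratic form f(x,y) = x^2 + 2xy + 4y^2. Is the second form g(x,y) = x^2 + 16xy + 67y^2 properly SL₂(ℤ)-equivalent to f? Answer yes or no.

D₁ = -12, D₂ = -12
f: translate: b→0 (≡2 mod 2), so (1,2,4)→(1,0,3)
f: reduced (well bottom): (1,0,3) with a≤c, −a<b≤a
g: translate: b→0 (≡16 mod 2), so (1,16,67)→(1,0,3)
g: reduced (well bottom): (1,0,3) with a≤c, −a<b≤a
reduced forms (1, 0, 3) vs (1, 0, 3) ⇒ equivalent

yes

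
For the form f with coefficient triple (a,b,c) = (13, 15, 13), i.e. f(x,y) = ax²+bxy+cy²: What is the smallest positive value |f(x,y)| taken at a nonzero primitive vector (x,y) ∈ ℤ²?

translate: b→-11 (≡15 mod 26), so (13,15,13)→(13,-11,11)
flip: (13,-11,11)→(11,11,13)
reduced (well bottom): (11,11,13) with a≤c, −a<b≤a
well minimum = a = 11

11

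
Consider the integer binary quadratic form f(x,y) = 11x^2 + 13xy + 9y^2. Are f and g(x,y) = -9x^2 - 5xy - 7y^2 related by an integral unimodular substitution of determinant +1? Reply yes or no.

D₁ = -227, D₂ = -227
f: translate: b→-9 (≡13 mod 22), so (11,13,9)→(11,-9,7)
f: flip: (11,-9,7)→(7,9,11)
f: translate: b→-5 (≡9 mod 14), so (7,9,11)→(7,-5,9)
f: reduced (well bottom): (7,-5,9) with a≤c, −a<b≤a
g is negative-definite; reduce −g:
−g: flip: (9,5,7)→(7,-5,9)
−g: reduced (well bottom): (7,-5,9) with a≤c, −a<b≤a
flip sign back: reduced form of g is (-7,5,-9)
reduced forms (7, -5, 9) vs (-7, 5, -9) ⇒ inequivalent

no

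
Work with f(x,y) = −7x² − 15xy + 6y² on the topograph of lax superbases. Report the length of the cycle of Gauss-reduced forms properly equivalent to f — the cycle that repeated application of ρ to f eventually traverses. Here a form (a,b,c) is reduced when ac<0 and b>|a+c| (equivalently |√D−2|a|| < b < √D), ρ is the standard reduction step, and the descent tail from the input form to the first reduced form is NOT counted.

D = 393, ⌊√D⌋ = 19
descent: ρ → (6,15,-7)  [lands on river]
river: ρ → (-7,13,8)
river: ρ → (8,19,-1)
river: ρ → (-1,19,8)
river: ρ → (8,13,-7)
river: ρ → (-7,15,6)
river: ρ → (6,9,-13)
river: ρ → (-13,17,2)
river: ρ → (2,19,-4)
river: ρ → (-4,13,14)
river: ρ → (14,15,-3)
river: ρ → (-3,15,14)
river: ρ → (14,13,-4)
river: ρ → (-4,19,2)
river: ρ → (2,17,-13)
river: ρ → (-13,9,6)
ρ-cycle length = 16 (tail of 1 descent step not counted)

16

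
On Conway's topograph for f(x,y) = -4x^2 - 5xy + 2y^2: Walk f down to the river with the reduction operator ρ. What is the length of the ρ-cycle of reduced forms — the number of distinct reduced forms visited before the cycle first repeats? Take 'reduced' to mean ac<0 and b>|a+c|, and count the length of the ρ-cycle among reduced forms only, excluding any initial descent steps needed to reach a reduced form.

D = 57, ⌊√D⌋ = 7
descent: ρ → (2,5,-4)  [lands on river]
river: ρ → (-4,3,3)
river: ρ → (3,3,-4)
river: ρ → (-4,5,2)
river: ρ → (2,7,-1)
river: ρ → (-1,7,2)
ρ-cycle length = 6 (tail of 1 descent step not counted)

6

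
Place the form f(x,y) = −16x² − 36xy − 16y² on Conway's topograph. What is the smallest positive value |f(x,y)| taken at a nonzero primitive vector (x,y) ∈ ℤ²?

descent: ρ → (-16,4,4)
descent: ρ → (4,12,-8)  [lands on river]
river: ρ → (-8,4,8)
river: ρ → (8,12,-4)
river: ρ → (-4,12,8)
river: ρ → (8,4,-8)
river: ρ → (-8,12,4)
closes: descent 2, river 6
min |a| on river = 4

4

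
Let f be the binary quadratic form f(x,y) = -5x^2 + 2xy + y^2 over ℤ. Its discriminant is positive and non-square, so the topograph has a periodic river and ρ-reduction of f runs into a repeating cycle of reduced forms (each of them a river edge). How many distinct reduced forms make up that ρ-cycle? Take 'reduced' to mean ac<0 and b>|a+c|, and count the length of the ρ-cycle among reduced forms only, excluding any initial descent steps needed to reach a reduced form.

D = 24, ⌊√D⌋ = 4
descent: ρ → (1,4,-2)  [lands on river]
river: ρ → (-2,4,1)
ρ-cycle length = 2 (tail of 1 descent step not counted)

2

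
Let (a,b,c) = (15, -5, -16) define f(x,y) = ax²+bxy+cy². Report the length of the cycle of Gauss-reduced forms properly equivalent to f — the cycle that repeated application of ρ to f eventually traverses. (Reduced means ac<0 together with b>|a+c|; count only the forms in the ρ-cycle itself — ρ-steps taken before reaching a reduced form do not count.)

D = 985, ⌊√D⌋ = 31
descent: ρ → (-16,5,15)  [lands on river]
river: ρ → (15,25,-6)
river: ρ → (-6,23,19)
river: ρ → (19,15,-10)
river: ρ → (-10,25,9)
river: ρ → (9,29,-4)
river: ρ → (-4,27,16)
river: ρ → (16,5,-15)
river: ρ → (-15,25,6)
river: ρ → (6,23,-19)
river: ρ → (-19,15,10)
river: ρ → (10,25,-9)
river: ρ → (-9,29,4)
river: ρ → (4,27,-16)
ρ-cycle length = 14 (tail of 1 descent step not counted)

14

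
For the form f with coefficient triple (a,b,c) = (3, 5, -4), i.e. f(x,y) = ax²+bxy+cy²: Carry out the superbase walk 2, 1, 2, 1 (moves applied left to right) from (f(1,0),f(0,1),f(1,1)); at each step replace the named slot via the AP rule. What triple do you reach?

start (3,-4,4) = (f(1,0),f(0,1),f(1,1))
replace slot 2: 2·(3+4) − (-4) = 18 → (3,18,4)
replace slot 1: 2·(18+4) − 3 = 41 → (41,18,4)
replace slot 2: 2·(41+4) − 18 = 72 → (41,72,4)
replace slot 1: 2·(72+4) − 41 = 111 → (111,72,4)

111,72,4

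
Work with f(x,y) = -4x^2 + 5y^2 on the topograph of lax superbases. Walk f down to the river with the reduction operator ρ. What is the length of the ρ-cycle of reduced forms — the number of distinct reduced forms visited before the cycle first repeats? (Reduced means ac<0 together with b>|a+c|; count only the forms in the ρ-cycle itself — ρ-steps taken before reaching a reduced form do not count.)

D = 80, ⌊√D⌋ = 8
descent: ρ → (5,0,-4)
descent: ρ → (-4,8,1)  [lands on river]
river: ρ → (1,8,-4)
ρ-cycle length = 2 (tail of 2 descent steps not counted)

2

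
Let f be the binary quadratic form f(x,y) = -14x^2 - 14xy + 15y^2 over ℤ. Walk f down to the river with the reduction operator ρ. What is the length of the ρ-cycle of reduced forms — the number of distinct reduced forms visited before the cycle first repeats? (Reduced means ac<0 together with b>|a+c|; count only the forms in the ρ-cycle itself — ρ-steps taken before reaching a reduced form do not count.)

D = 1036, ⌊√D⌋ = 32
descent: ρ → (15,14,-14)  [lands on river]
river: ρ → (-14,14,15)
river: ρ → (15,16,-13)
river: ρ → (-13,10,18)
river: ρ → (18,26,-5)
river: ρ → (-5,24,23)
river: ρ → (23,22,-6)
river: ρ → (-6,26,15)
river: ρ → (15,4,-17)
river: ρ → (-17,30,2)
river: ρ → (2,30,-17)
river: ρ → (-17,4,15)
river: ρ → (15,26,-6)
river: ρ → (-6,22,23)
river: ρ → (23,24,-5)
river: ρ → (-5,26,18)
river: ρ → (18,10,-13)
river: ρ → (-13,16,15)
ρ-cycle length = 18 (tail of 1 descent step not counted)

18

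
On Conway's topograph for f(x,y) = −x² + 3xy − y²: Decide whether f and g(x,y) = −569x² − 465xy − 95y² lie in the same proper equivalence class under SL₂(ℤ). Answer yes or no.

D₁ = 5, D₂ = 5
river cycle of f (length 2): (-1, 1, 1), (1, 1, -1)
river cycle of g (length 2): (-1, 1, 1), (1, 1, -1)
cycles coincide ⇒ equivalent

yes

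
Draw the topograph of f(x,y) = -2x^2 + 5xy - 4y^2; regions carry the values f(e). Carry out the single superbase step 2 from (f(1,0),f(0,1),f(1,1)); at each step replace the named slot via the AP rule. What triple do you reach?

start (-2,-4,-1) = (f(1,0),f(0,1),f(1,1))
replace slot 2: 2·((-2)+(-1)) − (-4) = -2 → (-2,-2,-1)

-2,-2,-1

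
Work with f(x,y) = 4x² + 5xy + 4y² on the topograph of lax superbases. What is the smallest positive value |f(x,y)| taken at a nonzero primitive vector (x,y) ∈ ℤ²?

translate: b→-3 (≡5 mod 8), so (4,5,4)→(4,-3,3)
flip: (4,-3,3)→(3,3,4)
reduced (well bottom): (3,3,4) with a≤c, −a<b≤a
well minimum = a = 3

3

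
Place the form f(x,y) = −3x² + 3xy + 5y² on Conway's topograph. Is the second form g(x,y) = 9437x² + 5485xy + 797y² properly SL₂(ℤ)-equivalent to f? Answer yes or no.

D₁ = 69, D₂ = 69
river cycle of f (length 4): (5, 7, -1), (-1, 7, 5), (5, 3, -3), (-3, 3, 5)
river cycle of g (length 4): (-1, 7, 5), (5, 3, -3), (-3, 3, 5), (5, 7, -1)
cycles coincide ⇒ equivalent

yes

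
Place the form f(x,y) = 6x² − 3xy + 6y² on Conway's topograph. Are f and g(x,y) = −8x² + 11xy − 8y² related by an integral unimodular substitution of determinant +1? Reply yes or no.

D₁ = -135, D₂ = -135
f: flip: (6,-3,6)→(6,3,6)
f: reduced (well bottom): (6,3,6) with a≤c, −a<b≤a
g is negative-definite; reduce −g:
−g: translate: b→5 (≡-11 mod 16), so (8,-11,8)→(8,5,5)
−g: flip: (8,5,5)→(5,-5,8)
−g: translate: b→5 (≡-5 mod 10), so (5,-5,8)→(5,5,8)
−g: reduced (well bottom): (5,5,8) with a≤c, −a<b≤a
flip sign back: reduced form of g is (-5,-5,-8)
reduced forms (6, 3, 6) vs (-5, -5, -8) ⇒ inequivalent

no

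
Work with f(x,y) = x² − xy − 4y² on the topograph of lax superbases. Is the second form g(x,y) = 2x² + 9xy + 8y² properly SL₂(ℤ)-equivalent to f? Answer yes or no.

D₁ = 17, D₂ = 17
river cycle of f (length 6): (1, 3, -2), (-2, 1, 2), (2, 3, -1), (-1, 3, 2), (2, 1, -2), (-2, 3, 1)
river cycle of g (length 6): (1, 3, -2), (-2, 1, 2), (2, 3, -1), (-1, 3, 2), (2, 1, -2), (-2, 3, 1)
cycles coincide ⇒ equivalent

yes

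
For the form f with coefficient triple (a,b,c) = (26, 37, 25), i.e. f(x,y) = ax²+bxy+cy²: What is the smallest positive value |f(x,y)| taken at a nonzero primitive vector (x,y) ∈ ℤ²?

translate: b→-15 (≡37 mod 52), so (26,37,25)→(26,-15,14)
flip: (26,-15,14)→(14,15,26)
translate: b→-13 (≡15 mod 28), so (14,15,26)→(14,-13,25)
reduced (well bottom): (14,-13,25) with a≤c, −a<b≤a
well minimum = a = 14

14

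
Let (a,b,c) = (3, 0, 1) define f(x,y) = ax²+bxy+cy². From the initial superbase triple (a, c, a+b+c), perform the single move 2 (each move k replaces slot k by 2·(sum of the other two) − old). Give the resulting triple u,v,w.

start (3,1,4) = (f(1,0),f(0,1),f(1,1))
replace slot 2: 2·(3+4) − 1 = 13 → (3,13,4)

3,13,4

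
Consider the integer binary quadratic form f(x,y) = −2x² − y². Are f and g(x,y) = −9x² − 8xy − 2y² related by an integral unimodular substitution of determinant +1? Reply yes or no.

D₁ = -8, D₂ = -8
f is negative-definite; reduce −f:
−f: flip: (2,0,1)→(1,0,2)
−f: reduced (well bottom): (1,0,2) with a≤c, −a<b≤a
flip sign back: reduced form of f is (-1,0,-2)
g is negative-definite; reduce −g:
−g: flip: (9,8,2)→(2,-8,9)
−g: translate: b→0 (≡-8 mod 4), so (2,-8,9)→(2,0,1)
−g: flip: (2,0,1)→(1,0,2)
−g: reduced (well bottom): (1,0,2) with a≤c, −a<b≤a
flip sign back: reduced form of g is (-1,0,-2)
reduced forms (-1, 0, -2) vs (-1, 0, -2) ⇒ equivalent

yes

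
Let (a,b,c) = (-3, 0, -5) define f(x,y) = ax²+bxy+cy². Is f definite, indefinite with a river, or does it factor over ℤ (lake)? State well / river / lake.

D = b²−4ac = 0² − 4·(-3)·(-5) = -60
D < 0 ⇒ definite ⇒ every region one sign ⇒ single well

well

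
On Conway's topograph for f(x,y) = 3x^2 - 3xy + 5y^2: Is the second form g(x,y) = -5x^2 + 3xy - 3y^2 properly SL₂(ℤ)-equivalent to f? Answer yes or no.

D₁ = -51, D₂ = -51
f: translate: b→3 (≡-3 mod 6), so (3,-3,5)→(3,3,5)
f: reduced (well bottom): (3,3,5) with a≤c, −a<b≤a
g is negative-definite; reduce −g:
−g: flip: (5,-3,3)→(3,3,5)
−g: reduced (well bottom): (3,3,5) with a≤c, −a<b≤a
flip sign back: reduced form of g is (-3,-3,-5)
reduced forms (3, 3, 5) vs (-3, -3, -5) ⇒ inequivalent

no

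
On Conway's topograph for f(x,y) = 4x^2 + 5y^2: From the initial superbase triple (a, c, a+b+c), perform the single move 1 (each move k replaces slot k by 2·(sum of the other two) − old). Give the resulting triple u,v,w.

start (4,5,9) = (f(1,0),f(0,1),f(1,1))
replace slot 1: 2·(5+9) − 4 = 24 → (24,5,9)

24,5,9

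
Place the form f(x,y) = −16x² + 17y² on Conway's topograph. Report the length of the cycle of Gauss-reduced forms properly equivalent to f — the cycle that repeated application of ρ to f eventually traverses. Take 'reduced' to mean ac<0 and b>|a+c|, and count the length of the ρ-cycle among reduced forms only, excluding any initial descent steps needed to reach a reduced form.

D = 1088, ⌊√D⌋ = 32
descent: ρ → (17,0,-16)
descent: ρ → (-16,32,1)  [lands on river]
river: ρ → (1,32,-16)
ρ-cycle length = 2 (tail of 2 descent steps not counted)

2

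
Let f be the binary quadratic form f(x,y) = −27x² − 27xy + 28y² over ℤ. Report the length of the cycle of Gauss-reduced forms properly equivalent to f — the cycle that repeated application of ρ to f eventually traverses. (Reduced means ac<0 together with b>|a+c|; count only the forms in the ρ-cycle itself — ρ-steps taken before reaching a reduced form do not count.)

D = 3753, ⌊√D⌋ = 61
descent: ρ → (28,27,-27)  [lands on river]
river: ρ → (-27,27,28)
river: ρ → (28,29,-26)
river: ρ → (-26,23,31)
river: ρ → (31,39,-18)
river: ρ → (-18,33,37)
river: ρ → (37,41,-14)
river: ρ → (-14,43,34)
river: ρ → (34,25,-23)
river: ρ → (-23,21,36)
river: ρ → (36,51,-8)
river: ρ → (-8,61,1)
river: ρ → (1,61,-8)
river: ρ → (-8,51,36)
river: ρ → (36,21,-23)
river: ρ → (-23,25,34)
river: ρ → (34,43,-14)
river: ρ → (-14,41,37)
river: ρ → (37,33,-18)
river: ρ → (-18,39,31)
river: ρ → (31,23,-26)
river: ρ → (-26,29,28)
ρ-cycle length = 22 (tail of 1 descent step not counted)

22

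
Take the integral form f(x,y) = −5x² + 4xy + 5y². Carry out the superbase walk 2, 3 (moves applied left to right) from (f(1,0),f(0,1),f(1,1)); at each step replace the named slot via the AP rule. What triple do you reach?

start (-5,5,4) = (f(1,0),f(0,1),f(1,1))
replace slot 2: 2·((-5)+4) − 5 = -7 → (-5,-7,4)
replace slot 3: 2·((-5)+(-7)) − 4 = -28 → (-5,-7,-28)

-5,-7,-28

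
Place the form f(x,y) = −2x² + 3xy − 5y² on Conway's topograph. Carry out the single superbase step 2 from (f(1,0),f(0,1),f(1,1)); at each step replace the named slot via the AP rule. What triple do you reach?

start (-2,-5,-4) = (f(1,0),f(0,1),f(1,1))
replace slot 2: 2·((-2)+(-4)) − (-5) = -7 → (-2,-7,-4)

-2,-7,-4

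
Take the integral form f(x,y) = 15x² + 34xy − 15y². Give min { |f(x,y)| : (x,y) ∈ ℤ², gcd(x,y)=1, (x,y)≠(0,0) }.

river: ρ → (-15,26,23)
river: ρ → (23,20,-18)
river: ρ → (-18,16,25)
river: ρ → (25,34,-9)
river: ρ → (-9,38,17)
river: ρ → (17,30,-17)
river: ρ → (-17,38,9)
river: ρ → (9,34,-25)
river: ρ → (-25,16,18)
river: ρ → (18,20,-23)
river: ρ → (-23,26,15)
river: ρ → (15,34,-15)
closes: descent 0, river 12
min |a| on river = 9

9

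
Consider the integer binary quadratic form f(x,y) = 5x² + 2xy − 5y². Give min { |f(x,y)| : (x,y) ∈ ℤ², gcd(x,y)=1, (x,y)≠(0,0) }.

river: ρ → (-5,8,2)
river: ρ → (2,8,-5)
river: ρ → (-5,2,5)
river: ρ → (5,8,-2)
river: ρ → (-2,8,5)
river: ρ → (5,2,-5)
closes: descent 0, river 6
min |a| on river = 2

2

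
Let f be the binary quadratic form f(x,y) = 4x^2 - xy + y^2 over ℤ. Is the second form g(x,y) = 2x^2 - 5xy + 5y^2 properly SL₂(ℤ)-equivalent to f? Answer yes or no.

D₁ = -15, D₂ = -15
f: flip: (4,-1,1)→(1,1,4)
f: reduced (well bottom): (1,1,4) with a≤c, −a<b≤a
g: translate: b→-1 (≡-5 mod 4), so (2,-5,5)→(2,-1,2)
g: flip: (2,-1,2)→(2,1,2)
g: reduced (well bottom): (2,1,2) with a≤c, −a<b≤a
reduced forms (1, 1, 4) vs (2, 1, 2) ⇒ inequivalent

no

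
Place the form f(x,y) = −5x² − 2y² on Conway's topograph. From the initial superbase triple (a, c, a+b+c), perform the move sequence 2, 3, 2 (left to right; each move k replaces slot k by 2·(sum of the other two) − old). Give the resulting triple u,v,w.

start (-5,-2,-7) = (f(1,0),f(0,1),f(1,1))
replace slot 2: 2·((-5)+(-7)) − (-2) = -22 → (-5,-22,-7)
replace slot 3: 2·((-5)+(-22)) − (-7) = -47 → (-5,-22,-47)
replace slot 2: 2·((-5)+(-47)) − (-22) = -82 → (-5,-82,-47)

-5,-82,-47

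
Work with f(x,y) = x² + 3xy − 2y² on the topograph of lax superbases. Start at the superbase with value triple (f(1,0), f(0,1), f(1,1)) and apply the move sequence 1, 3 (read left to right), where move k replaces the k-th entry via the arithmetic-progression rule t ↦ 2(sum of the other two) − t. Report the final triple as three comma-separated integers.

start (1,-2,2) = (f(1,0),f(0,1),f(1,1))
replace slot 1: 2·((-2)+2) − 1 = -1 → (-1,-2,2)
replace slot 3: 2·((-1)+(-2)) − 2 = -8 → (-1,-2,-8)

-1,-2,-8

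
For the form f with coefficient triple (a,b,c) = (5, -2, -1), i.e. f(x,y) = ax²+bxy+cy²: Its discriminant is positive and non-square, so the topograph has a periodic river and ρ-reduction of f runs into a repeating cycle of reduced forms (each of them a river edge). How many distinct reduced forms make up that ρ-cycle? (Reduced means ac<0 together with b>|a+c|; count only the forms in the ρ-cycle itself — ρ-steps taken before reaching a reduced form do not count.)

D = 24, ⌊√D⌋ = 4
descent: ρ → (-1,4,2)  [lands on river]
river: ρ → (2,4,-1)
ρ-cycle length = 2 (tail of 1 descent step not counted)

2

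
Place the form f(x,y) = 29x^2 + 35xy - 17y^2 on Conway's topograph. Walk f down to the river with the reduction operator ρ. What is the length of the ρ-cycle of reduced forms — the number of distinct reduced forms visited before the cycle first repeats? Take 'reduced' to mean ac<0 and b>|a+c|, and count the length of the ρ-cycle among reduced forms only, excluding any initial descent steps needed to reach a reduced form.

D = 3197, ⌊√D⌋ = 56
river: ρ → (-17,33,31)
river: ρ → (31,29,-19)
river: ρ → (-19,47,13)
river: ρ → (13,31,-43)
river: ρ → (-43,55,1)
river: ρ → (1,55,-43)
river: ρ → (-43,31,13)
river: ρ → (13,47,-19)
river: ρ → (-19,29,31)
river: ρ → (31,33,-17)
river: ρ → (-17,35,29)
river: ρ → (29,23,-23)
river: ρ → (-23,23,29)
river: ρ → (29,35,-17)
ρ-cycle length = 14 (tail of 0 descent steps not counted)

14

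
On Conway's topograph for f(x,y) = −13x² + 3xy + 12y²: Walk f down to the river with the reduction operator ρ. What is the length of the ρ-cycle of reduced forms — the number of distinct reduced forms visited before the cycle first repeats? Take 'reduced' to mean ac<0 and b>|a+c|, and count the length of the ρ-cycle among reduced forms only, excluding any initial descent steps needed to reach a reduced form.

D = 633, ⌊√D⌋ = 25
river: ρ → (12,21,-4)
river: ρ → (-4,19,17)
river: ρ → (17,15,-6)
river: ρ → (-6,21,8)
river: ρ → (8,11,-16)
river: ρ → (-16,21,3)
river: ρ → (3,21,-16)
river: ρ → (-16,11,8)
river: ρ → (8,21,-6)
river: ρ → (-6,15,17)
river: ρ → (17,19,-4)
river: ρ → (-4,21,12)
river: ρ → (12,3,-13)
river: ρ → (-13,23,2)
river: ρ → (2,25,-1)
river: ρ → (-1,25,2)
river: ρ → (2,23,-13)
river: ρ → (-13,3,12)
ρ-cycle length = 18 (tail of 0 descent steps not counted)

18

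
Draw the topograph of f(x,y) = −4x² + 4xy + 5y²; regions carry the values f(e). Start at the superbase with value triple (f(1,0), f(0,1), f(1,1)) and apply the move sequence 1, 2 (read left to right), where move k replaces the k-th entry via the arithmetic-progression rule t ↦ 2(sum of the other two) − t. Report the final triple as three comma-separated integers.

start (-4,5,5) = (f(1,0),f(0,1),f(1,1))
replace slot 1: 2·(5+5) − (-4) = 24 → (24,5,5)
replace slot 2: 2·(24+5) − 5 = 53 → (24,53,5)

24,53,5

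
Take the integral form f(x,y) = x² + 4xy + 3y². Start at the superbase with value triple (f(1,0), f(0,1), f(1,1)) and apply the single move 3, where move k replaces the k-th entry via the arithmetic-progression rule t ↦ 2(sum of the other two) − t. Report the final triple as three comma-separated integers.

start (1,3,8) = (f(1,0),f(0,1),f(1,1))
replace slot 3: 2·(1+3) − 8 = 0 → (1,3,0)

1,3,0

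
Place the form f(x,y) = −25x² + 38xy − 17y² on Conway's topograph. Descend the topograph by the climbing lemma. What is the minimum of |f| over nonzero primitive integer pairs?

translate: b→12 (≡-38 mod 50), so (25,-38,17)→(25,12,4)
flip: (25,12,4)→(4,-12,25)
translate: b→4 (≡-12 mod 8), so (4,-12,25)→(4,4,17)
reduced (well bottom): (4,4,17) with a≤c, −a<b≤a
well minimum |f| = |-4| = 4 (negative-definite)

4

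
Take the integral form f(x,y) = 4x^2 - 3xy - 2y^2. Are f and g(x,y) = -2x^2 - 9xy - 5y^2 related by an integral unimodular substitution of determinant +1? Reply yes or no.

D₁ = 41, D₂ = 41
river cycle of f (length 10): (-2, 3, 4), (4, 5, -1), (-1, 5, 4), (4, 3, -2), (-2, 5, 2), (2, 3, -4), (-4, 5, 1), (1, 5, -4), (-4, 3, 2), (2, 5, -2)
river cycle of g (length 10): (2, 5, -2), (-2, 3, 4), (4, 5, -1), (-1, 5, 4), (4, 3, -2), (-2, 5, 2), (2, 3, -4), (-4, 5, 1), (1, 5, -4), (-4, 3, 2)
cycles coincide ⇒ equivalent

yes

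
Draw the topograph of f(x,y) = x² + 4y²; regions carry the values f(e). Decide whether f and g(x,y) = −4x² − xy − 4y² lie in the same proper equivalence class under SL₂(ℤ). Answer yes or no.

D₁ = -16, D₂ = -63
discriminants differ ⇒ not SL₂(ℤ)-equivalent

no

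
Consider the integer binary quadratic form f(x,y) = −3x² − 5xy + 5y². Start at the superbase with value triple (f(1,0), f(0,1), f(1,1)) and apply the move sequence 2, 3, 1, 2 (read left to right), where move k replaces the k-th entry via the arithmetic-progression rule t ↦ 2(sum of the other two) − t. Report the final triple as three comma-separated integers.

start (-3,5,-3) = (f(1,0),f(0,1),f(1,1))
replace slot 2: 2·((-3)+(-3)) − 5 = -17 → (-3,-17,-3)
replace slot 3: 2·((-3)+(-17)) − (-3) = -37 → (-3,-17,-37)
replace slot 1: 2·((-17)+(-37)) − (-3) = -105 → (-105,-17,-37)
replace slot 2: 2·((-105)+(-37)) − (-17) = -267 → (-105,-267,-37)

-105,-267,-37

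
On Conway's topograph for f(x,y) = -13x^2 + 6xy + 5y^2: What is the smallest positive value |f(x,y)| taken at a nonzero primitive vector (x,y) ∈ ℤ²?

descent: ρ → (5,14,-5)  [lands on river]
river: ρ → (-5,16,2)
river: ρ → (2,16,-5)
river: ρ → (-5,14,5)
river: ρ → (5,16,-2)
river: ρ → (-2,16,5)
closes: descent 1, river 6
min |a| on river = 2

2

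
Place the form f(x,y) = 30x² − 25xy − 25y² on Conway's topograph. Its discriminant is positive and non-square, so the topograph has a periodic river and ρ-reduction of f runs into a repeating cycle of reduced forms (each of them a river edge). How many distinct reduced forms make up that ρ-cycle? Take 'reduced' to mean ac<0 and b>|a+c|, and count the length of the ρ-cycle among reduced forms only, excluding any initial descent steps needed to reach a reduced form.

D = 3625, ⌊√D⌋ = 60
descent: ρ → (-25,25,30)  [lands on river]
river: ρ → (30,35,-20)
river: ρ → (-20,45,20)
river: ρ → (20,35,-30)
river: ρ → (-30,25,25)
river: ρ → (25,25,-30)
river: ρ → (-30,35,20)
river: ρ → (20,45,-20)
river: ρ → (-20,35,30)
river: ρ → (30,25,-25)
ρ-cycle length = 10 (tail of 1 descent step not counted)

10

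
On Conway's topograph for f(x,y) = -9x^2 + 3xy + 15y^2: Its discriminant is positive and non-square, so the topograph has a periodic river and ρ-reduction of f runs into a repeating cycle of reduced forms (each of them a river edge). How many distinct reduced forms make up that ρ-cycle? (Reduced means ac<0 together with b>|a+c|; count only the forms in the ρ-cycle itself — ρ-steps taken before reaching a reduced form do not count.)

D = 549, ⌊√D⌋ = 23
descent: ρ → (15,-3,-9)
descent: ρ → (-9,21,3)  [lands on river]
river: ρ → (3,21,-9)
river: ρ → (-9,15,9)
river: ρ → (9,21,-3)
river: ρ → (-3,21,9)
river: ρ → (9,15,-9)
ρ-cycle length = 6 (tail of 2 descent steps not counted)

6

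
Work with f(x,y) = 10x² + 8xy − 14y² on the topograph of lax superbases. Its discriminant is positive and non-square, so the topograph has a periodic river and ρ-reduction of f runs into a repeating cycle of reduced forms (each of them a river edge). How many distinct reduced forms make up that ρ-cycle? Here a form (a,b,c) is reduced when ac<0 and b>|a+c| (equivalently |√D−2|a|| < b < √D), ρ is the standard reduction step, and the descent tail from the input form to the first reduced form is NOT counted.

D = 624, ⌊√D⌋ = 24
river: ρ → (-14,20,4)
river: ρ → (4,20,-14)
river: ρ → (-14,8,10)
river: ρ → (10,12,-12)
river: ρ → (-12,12,10)
river: ρ → (10,8,-14)
ρ-cycle length = 6 (tail of 0 descent steps not counted)

6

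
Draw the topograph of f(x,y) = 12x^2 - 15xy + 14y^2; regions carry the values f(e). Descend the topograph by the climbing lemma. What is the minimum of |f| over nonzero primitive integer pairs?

translate: b→9 (≡-15 mod 24), so (12,-15,14)→(12,9,11)
flip: (12,9,11)→(11,-9,12)
reduced (well bottom): (11,-9,12) with a≤c, −a<b≤a
well minimum = a = 11

11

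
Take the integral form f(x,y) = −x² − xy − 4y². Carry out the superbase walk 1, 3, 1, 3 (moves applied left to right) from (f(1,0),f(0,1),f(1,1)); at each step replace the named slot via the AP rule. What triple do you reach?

start (-1,-4,-6) = (f(1,0),f(0,1),f(1,1))
replace slot 1: 2·((-4)+(-6)) − (-1) = -19 → (-19,-4,-6)
replace slot 3: 2·((-19)+(-4)) − (-6) = -40 → (-19,-4,-40)
replace slot 1: 2·((-4)+(-40)) − (-19) = -69 → (-69,-4,-40)
replace slot 3: 2·((-69)+(-4)) − (-40) = -106 → (-69,-4,-106)

-69,-4,-106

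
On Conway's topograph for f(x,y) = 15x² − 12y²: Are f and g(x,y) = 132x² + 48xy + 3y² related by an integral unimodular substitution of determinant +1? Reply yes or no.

D₁ = 720, D₂ = 720
river cycle of f (length 2): (-12, 24, 3), (3, 24, -12)
river cycle of g (length 2): (3, 24, -12), (-12, 24, 3)
cycles coincide ⇒ equivalent

yes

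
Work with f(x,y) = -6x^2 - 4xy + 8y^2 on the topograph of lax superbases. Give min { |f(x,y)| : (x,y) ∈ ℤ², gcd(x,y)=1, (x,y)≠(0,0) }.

descent: ρ → (8,4,-6)  [lands on river]
river: ρ → (-6,8,6)
river: ρ → (6,4,-8)
river: ρ → (-8,12,2)
river: ρ → (2,12,-8)
river: ρ → (-8,4,6)
river: ρ → (6,8,-6)
river: ρ → (-6,4,8)
river: ρ → (8,12,-2)
river: ρ → (-2,12,8)
closes: descent 1, river 10
min |a| on river = 2

2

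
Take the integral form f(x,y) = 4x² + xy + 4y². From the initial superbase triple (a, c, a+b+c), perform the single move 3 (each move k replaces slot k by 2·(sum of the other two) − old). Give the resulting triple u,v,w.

start (4,4,9) = (f(1,0),f(0,1),f(1,1))
replace slot 3: 2·(4+4) − 9 = 7 → (4,4,7)

4,4,7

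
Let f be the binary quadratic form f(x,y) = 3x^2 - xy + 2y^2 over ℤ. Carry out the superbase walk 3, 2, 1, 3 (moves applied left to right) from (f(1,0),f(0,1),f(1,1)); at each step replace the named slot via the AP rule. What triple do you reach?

start (3,2,4) = (f(1,0),f(0,1),f(1,1))
replace slot 3: 2·(3+2) − 4 = 6 → (3,2,6)
replace slot 2: 2·(3+6) − 2 = 16 → (3,16,6)
replace slot 1: 2·(16+6) − 3 = 41 → (41,16,6)
replace slot 3: 2·(41+16) − 6 = 108 → (41,16,108)

41,16,108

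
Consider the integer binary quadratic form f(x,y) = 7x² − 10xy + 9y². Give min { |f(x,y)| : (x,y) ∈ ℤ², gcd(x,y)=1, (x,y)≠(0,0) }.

translate: b→4 (≡-10 mod 14), so (7,-10,9)→(7,4,6)
flip: (7,4,6)→(6,-4,7)
reduced (well bottom): (6,-4,7) with a≤c, −a<b≤a
well minimum = a = 6

6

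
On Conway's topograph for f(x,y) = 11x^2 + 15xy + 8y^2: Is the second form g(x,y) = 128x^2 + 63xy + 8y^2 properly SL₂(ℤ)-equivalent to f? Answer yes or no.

D₁ = -127, D₂ = -127
f: translate: b→-7 (≡15 mod 22), so (11,15,8)→(11,-7,4)
f: flip: (11,-7,4)→(4,7,11)
f: translate: b→-1 (≡7 mod 8), so (4,7,11)→(4,-1,8)
f: reduced (well bottom): (4,-1,8) with a≤c, −a<b≤a
g: flip: (128,63,8)→(8,-63,128)
g: translate: b→1 (≡-63 mod 16), so (8,-63,128)→(8,1,4)
g: flip: (8,1,4)→(4,-1,8)
g: reduced (well bottom): (4,-1,8) with a≤c, −a<b≤a
reduced forms (4, -1, 8) vs (4, -1, 8) ⇒ equivalent

yes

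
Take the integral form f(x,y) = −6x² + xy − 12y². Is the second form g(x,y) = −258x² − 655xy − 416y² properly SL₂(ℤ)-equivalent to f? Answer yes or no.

D₁ = -287, D₂ = -287
f is negative-definite; reduce −f:
−f: reduced (well bottom): (6,-1,12) with a≤c, −a<b≤a
flip sign back: reduced form of f is (-6,1,-12)
g is negative-definite; reduce −g:
−g: translate: b→139 (≡655 mod 516), so (258,655,416)→(258,139,19)
−g: flip: (258,139,19)→(19,-139,258)
−g: translate: b→13 (≡-139 mod 38), so (19,-139,258)→(19,13,6)
−g: flip: (19,13,6)→(6,-13,19)
−g: translate: b→-1 (≡-13 mod 12), so (6,-13,19)→(6,-1,12)
−g: reduced (well bottom): (6,-1,12) with a≤c, −a<b≤a
flip sign back: reduced form of g is (-6,1,-12)
reduced forms (-6, 1, -12) vs (-6, 1, -12) ⇒ equivalent

yes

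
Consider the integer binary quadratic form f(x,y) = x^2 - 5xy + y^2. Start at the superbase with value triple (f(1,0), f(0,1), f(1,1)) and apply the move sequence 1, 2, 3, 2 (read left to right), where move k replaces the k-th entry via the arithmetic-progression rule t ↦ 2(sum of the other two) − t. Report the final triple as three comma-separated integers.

start (1,1,-3) = (f(1,0),f(0,1),f(1,1))
replace slot 1: 2·(1+(-3)) − 1 = -5 → (-5,1,-3)
replace slot 2: 2·((-5)+(-3)) − 1 = -17 → (-5,-17,-3)
replace slot 3: 2·((-5)+(-17)) − (-3) = -41 → (-5,-17,-41)
replace slot 2: 2·((-5)+(-41)) − (-17) = -75 → (-5,-75,-41)

-5,-75,-41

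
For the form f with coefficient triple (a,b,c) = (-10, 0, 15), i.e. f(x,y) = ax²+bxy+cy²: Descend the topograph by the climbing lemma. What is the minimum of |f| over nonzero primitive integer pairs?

descent: ρ → (15,0,-10)
descent: ρ → (-10,20,5)  [lands on river]
river: ρ → (5,20,-10)
closes: descent 2, river 2
min |a| on river = 5

5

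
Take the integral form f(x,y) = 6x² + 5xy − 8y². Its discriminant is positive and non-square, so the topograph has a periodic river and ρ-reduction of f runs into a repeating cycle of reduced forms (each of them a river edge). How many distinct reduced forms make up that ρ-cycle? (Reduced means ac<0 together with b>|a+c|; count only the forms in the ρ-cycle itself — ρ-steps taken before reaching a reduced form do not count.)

D = 217, ⌊√D⌋ = 14
river: ρ → (-8,11,3)
river: ρ → (3,13,-4)
river: ρ → (-4,11,6)
river: ρ → (6,13,-2)
river: ρ → (-2,11,12)
river: ρ → (12,13,-1)
river: ρ → (-1,13,12)
river: ρ → (12,11,-2)
river: ρ → (-2,13,6)
river: ρ → (6,11,-4)
river: ρ → (-4,13,3)
river: ρ → (3,11,-8)
river: ρ → (-8,5,6)
river: ρ → (6,7,-7)
river: ρ → (-7,7,6)
river: ρ → (6,5,-8)
ρ-cycle length = 16 (tail of 0 descent steps not counted)

16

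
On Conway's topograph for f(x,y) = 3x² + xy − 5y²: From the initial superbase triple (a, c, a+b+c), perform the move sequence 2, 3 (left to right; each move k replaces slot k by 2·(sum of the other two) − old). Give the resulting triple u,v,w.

start (3,-5,-1) = (f(1,0),f(0,1),f(1,1))
replace slot 2: 2·(3+(-1)) − (-5) = 9 → (3,9,-1)
replace slot 3: 2·(3+9) − (-1) = 25 → (3,9,25)

3,9,25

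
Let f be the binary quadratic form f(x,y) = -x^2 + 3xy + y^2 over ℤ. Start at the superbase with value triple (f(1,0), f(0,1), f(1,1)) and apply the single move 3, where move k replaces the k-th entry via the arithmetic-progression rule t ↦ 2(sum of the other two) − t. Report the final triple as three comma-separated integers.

start (-1,1,3) = (f(1,0),f(0,1),f(1,1))
replace slot 3: 2·((-1)+1) − 3 = -3 → (-1,1,-3)

-1,1,-3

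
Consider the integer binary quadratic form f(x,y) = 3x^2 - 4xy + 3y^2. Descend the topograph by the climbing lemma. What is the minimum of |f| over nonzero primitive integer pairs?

translate: b→2 (≡-4 mod 6), so (3,-4,3)→(3,2,2)
flip: (3,2,2)→(2,-2,3)
translate: b→2 (≡-2 mod 4), so (2,-2,3)→(2,2,3)
reduced (well bottom): (2,2,3) with a≤c, −a<b≤a
well minimum = a = 2

2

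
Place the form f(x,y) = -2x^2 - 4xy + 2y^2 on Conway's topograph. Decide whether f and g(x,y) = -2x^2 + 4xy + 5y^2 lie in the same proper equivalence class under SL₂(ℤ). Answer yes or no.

D₁ = 32, D₂ = 56
discriminants differ ⇒ not SL₂(ℤ)-equivalent

no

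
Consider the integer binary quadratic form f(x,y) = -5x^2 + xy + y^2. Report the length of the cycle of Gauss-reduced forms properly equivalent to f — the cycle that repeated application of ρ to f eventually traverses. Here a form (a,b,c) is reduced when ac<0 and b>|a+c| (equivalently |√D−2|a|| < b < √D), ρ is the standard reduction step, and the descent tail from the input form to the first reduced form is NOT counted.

D = 21, ⌊√D⌋ = 4
descent: ρ → (1,3,-3)  [lands on river]
river: ρ → (-3,3,1)
ρ-cycle length = 2 (tail of 1 descent step not counted)

2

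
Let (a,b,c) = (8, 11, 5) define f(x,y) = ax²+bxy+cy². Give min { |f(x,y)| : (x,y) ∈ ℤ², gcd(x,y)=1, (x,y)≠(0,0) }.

translate: b→-5 (≡11 mod 16), so (8,11,5)→(8,-5,2)
flip: (8,-5,2)→(2,5,8)
translate: b→1 (≡5 mod 4), so (2,5,8)→(2,1,5)
reduced (well bottom): (2,1,5) with a≤c, −a<b≤a
well minimum = a = 2

2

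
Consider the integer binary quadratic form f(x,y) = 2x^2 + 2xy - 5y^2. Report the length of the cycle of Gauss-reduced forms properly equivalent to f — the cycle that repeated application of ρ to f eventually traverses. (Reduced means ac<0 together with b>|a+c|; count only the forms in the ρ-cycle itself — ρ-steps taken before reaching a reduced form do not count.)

D = 44, ⌊√D⌋ = 6
descent: ρ → (-5,-2,2)
descent: ρ → (2,6,-1)  [lands on river]
river: ρ → (-1,6,2)
ρ-cycle length = 2 (tail of 2 descent steps not counted)

2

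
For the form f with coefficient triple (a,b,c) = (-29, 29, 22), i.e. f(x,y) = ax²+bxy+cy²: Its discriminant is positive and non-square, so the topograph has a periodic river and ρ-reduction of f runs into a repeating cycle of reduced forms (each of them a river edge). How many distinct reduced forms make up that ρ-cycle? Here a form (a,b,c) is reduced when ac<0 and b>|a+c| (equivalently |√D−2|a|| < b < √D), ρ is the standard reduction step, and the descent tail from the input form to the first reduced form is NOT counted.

D = 3393, ⌊√D⌋ = 58
river: ρ → (22,15,-36)
river: ρ → (-36,57,1)
river: ρ → (1,57,-36)
river: ρ → (-36,15,22)
river: ρ → (22,29,-29)
river: ρ → (-29,29,22)
ρ-cycle length = 6 (tail of 0 descent steps not counted)

6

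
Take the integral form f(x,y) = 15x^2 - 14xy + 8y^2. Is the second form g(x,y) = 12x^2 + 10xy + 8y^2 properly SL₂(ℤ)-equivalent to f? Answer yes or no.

D₁ = -284, D₂ = -284
f: flip: (15,-14,8)→(8,14,15)
f: translate: b→-2 (≡14 mod 16), so (8,14,15)→(8,-2,9)
f: reduced (well bottom): (8,-2,9) with a≤c, −a<b≤a
g: flip: (12,10,8)→(8,-10,12)
g: translate: b→6 (≡-10 mod 16), so (8,-10,12)→(8,6,10)
g: reduced (well bottom): (8,6,10) with a≤c, −a<b≤a
reduced forms (8, -2, 9) vs (8, 6, 10) ⇒ inequivalent

no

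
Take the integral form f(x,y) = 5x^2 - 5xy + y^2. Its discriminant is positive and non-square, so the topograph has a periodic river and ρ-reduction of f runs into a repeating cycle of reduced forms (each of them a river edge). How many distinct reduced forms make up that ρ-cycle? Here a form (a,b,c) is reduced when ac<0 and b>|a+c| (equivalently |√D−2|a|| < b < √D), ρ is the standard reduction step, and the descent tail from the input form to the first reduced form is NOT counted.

D = 5, ⌊√D⌋ = 2
descent: ρ → (1,1,-1)  [lands on river]
river: ρ → (-1,1,1)
ρ-cycle length = 2 (tail of 1 descent step not counted)

2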